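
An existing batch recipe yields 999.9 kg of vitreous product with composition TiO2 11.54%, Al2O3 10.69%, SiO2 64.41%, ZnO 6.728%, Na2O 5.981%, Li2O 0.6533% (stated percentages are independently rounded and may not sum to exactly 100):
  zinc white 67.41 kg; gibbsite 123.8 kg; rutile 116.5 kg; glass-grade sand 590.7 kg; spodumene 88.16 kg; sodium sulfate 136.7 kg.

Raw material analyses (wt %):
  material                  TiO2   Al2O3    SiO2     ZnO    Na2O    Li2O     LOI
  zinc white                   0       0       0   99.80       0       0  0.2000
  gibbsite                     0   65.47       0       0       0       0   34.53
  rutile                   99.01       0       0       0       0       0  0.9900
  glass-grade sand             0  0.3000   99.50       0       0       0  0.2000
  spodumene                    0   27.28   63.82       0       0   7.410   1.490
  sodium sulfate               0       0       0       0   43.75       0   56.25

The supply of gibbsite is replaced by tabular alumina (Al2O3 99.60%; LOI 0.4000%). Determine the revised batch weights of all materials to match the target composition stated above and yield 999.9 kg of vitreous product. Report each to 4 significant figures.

Every computation carries exact precision in all steps. Rounding to four significant figures governs every intermediate as displayed. A single rounding completes every reported figure — derived quantities are re-derived using the weight values for 999.9 kg of glass at full precision (net glass mass, yield, the six compositions, ignition loss, totals) precisely as stated by the question or the answer.
Oxide mass targets, per 999.9 kg vitreous product:
  TiO2: 11.54% × 999.9 = 115.4 kg
  Al2O3: 10.69% × 999.9 = 106.9 kg
  SiO2: 64.41% × 999.9 = 644.0 kg
  ZnO: 6.728% × 999.9 = 67.27 kg
  Na2O: 5.981% × 999.9 = 59.80 kg
  Li2O: 0.6533% × 999.9 = 6.532 kg
Sums-versus-targets review using the reported weights, versus the basis set out (delivered sums recover each target exact up to rounding of places):
  TiO2: 116.5·0.9901 = 115.3 kg (target 115.4 kg)
  Al2O3: 81.39·0.9960 + 590.7·0.003000 + 88.16·0.2728 = 106.9 kg (target 106.9 kg)
  SiO2: 590.7·0.9950 + 88.16·0.6382 = 644.0 kg (target 644.0 kg)
  ZnO: 67.41·0.9980 = 67.28 kg (target 67.27 kg)
  Na2O: 136.7·0.4375 = 59.81 kg (target 59.80 kg)
  Li2O: 88.16·0.07410 = 6.533 kg (target 6.532 kg)
Glass-mass sanity pass: the batch minus its LOI: 999.9 kg (the Σ of target masses is 999.9 kg; stated basis 999.9 kg — deltas are rounding alone).
Batch grand total — Σ batch = 1081 kg; the LOI term Σ batch·LOI equals 81.00 kg; glass ÷ batch gives a yield of 92.51%.

Revised batch per 999.9 kg vitreous product:
  zinc white: 67.41 kg
  tabular alumina: 81.39 kg
  rutile: 116.5 kg
  glass-grade sand: 590.7 kg
  spodumene: 88.16 kg
  sodium sulfate: 136.7 kg
Total batch = 1081 kg; LOI loss = 81.00 kg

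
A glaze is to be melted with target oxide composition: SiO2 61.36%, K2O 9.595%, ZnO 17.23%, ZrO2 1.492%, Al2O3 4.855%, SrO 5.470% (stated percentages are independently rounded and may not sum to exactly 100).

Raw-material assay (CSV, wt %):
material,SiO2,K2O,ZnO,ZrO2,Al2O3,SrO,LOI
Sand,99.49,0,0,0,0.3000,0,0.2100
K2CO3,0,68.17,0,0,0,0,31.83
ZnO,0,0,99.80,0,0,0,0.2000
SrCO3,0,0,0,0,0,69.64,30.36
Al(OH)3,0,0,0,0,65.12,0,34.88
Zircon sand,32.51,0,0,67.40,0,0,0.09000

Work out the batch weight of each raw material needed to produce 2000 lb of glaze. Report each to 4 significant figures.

Batch per 2000 lb glaze:
  Sand: 1219 lb
  K2CO3: 281.5 lb
  ZnO: 345.3 lb
  SrCO3: 157.1 lb
  Al(OH)3: 143.5 lb
  Zircon sand: 44.27 lb
Total batch = 2191 lb; LOI loss = 190.6 lb; yield = 91.30%

Values along the way are printed rounded off to 4 significant figures in the printout. All internal work holds exact precision end to end. Every reported figure is rounded exactly once — derived quantities, including six oxide percentages, the totals, glass mass, ignition loss, yield, are recomputed starting from the weights for 2000 lb of glass at exact precision, as given in the problem or answer text.
The oxide mass targets at 2000 lb glaze:
  SiO2: 61.36% × 2000 = 1227 lb
  K2O: 9.595% × 2000 = 191.9 lb
  ZnO: 17.23% × 2000 = 344.6 lb
  ZrO2: 1.492% × 2000 = 29.84 lb
  Al2O3: 4.855% × 2000 = 97.10 lb
  SrO: 5.470% × 2000 = 109.4 lb
Sums-versus-targets review given the weights on record, on the stated basis (each sum matches its target mass exact up to rounding of places):
  SiO2: 1219·0.9949 + 44.27·0.3251 = 1227 lb (target 1227 lb)
  K2O: 281.5·0.6817 = 191.9 lb (target 191.9 lb)
  ZnO: 345.3·0.9980 = 344.6 lb (target 344.6 lb)
  ZrO2: 44.27·0.6740 = 29.84 lb (target 29.84 lb)
  Al2O3: 1219·0.003000 + 143.5·0.6512 = 97.10 lb (target 97.10 lb)
  SrO: 157.1·0.6964 = 109.4 lb (target 109.4 lb)
Mass balance on the glass: net batch after ignition = 2000 lb (targets for the oxides total 2000 lb; versus the stated basis of 2000 lb — differing by rounding only).
Whole-batch sum: Σ batch = 2191 lb; ignition loss, Σ(batch × LOI) = 190.6 lb; the yield ratio, glass ÷ batch: 91.30%.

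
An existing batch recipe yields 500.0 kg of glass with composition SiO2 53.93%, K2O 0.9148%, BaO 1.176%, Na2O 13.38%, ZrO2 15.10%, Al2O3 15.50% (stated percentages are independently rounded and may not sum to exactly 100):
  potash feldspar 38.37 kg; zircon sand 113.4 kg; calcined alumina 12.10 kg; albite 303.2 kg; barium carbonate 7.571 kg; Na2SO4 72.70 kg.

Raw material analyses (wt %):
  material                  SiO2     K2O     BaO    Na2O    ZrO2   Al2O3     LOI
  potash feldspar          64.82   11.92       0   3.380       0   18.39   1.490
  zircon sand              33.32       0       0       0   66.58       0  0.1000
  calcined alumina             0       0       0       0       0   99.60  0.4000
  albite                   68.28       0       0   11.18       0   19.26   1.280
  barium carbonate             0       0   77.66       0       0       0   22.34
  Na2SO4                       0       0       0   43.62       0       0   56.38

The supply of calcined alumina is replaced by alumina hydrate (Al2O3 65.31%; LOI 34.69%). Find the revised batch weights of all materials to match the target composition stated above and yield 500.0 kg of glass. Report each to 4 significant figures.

All internal work runs at full float precision at all times — in-progress results are shown (rounded to 4 significant figures) within the worked lines. Each reported number is rounded only once; the derived quantities (totals, the six compositions, LOI, yield, net glass mass) are rebuilt in exact precision from the batch weights for 500.0 kg of glass precisely as stated by the question or the answer.
The oxide mass targets at 500.0 kg glass:
  SiO2: 53.93% × 500.0 = 269.6 kg
  K2O: 0.9148% × 500.0 = 4.574 kg
  BaO: 1.176% × 500.0 = 5.880 kg
  Na2O: 13.38% × 500.0 = 66.90 kg
  ZrO2: 15.10% × 500.0 = 75.50 kg
  Al2O3: 15.50% × 500.0 = 77.50 kg
Per-oxide balance check with the batch weights as given, against the basis in use (sum by sum, the targets are met once rounding is allowed for):
  SiO2: 38.37·0.6482 + 113.4·0.3332 + 303.2·0.6828 = 269.7 kg (target 269.6 kg)
  K2O: 38.37·0.1192 = 4.574 kg (target 4.574 kg)
  BaO: 7.571·0.7766 = 5.880 kg (target 5.880 kg)
  Na2O: 38.37·0.03380 + 303.2·0.1118 + 72.70·0.4362 = 66.91 kg (target 66.90 kg)
  ZrO2: 113.4·0.6658 = 75.50 kg (target 75.50 kg)
  Al2O3: 38.37·0.1839 + 18.46·0.6531 + 303.2·0.1926 = 77.51 kg (target 77.50 kg)
The glass-mass cross-check: batch total minus LOI = 500.1 kg (per-oxide target masses sum to 500.0 kg; stated basis 500.0 kg — gaps are rounding artifacts).
Whole-batch sum: Σ batch = 553.7 kg; Σ batch·LOI gives LOI loss = 53.65 kg; yield = glass ÷ total batch = 90.31%.

Revised batch per 500.0 kg glass:
  potash feldspar: 38.37 kg
  zircon sand: 113.4 kg
  alumina hydrate: 18.46 kg
  albite: 303.2 kg
  barium carbonate: 7.571 kg
  Na2SO4: 72.70 kg
Total batch = 553.7 kg; LOI loss = 53.65 kg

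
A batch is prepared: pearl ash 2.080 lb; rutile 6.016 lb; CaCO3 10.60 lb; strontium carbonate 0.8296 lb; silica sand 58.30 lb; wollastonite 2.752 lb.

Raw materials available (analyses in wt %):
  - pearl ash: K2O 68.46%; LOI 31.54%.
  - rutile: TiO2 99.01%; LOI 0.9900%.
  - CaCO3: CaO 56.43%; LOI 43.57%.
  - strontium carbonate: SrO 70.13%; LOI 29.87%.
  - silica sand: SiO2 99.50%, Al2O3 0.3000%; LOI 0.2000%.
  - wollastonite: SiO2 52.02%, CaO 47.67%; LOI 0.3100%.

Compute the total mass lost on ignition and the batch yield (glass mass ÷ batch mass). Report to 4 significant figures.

LOI loss = 5.707 lb; glass = 74.87 lb; yield = 92.92%

Intermediates are printed rounded to four significant figures alongside each step — full float precision is carried in all steps. Exactly one rounding lands on each reported value. Derived quantities (yield, the totals, ignition loss, six oxide percentages, net glass mass) are rebuilt starting from the weights per 74.87 lb of glass at full float precision, as they appear in problem or answer.
Each material's LOI contribution:
  pearl ash: 2.080 × 0.3154 = 0.6560 lb
  rutile: 6.016 × 0.009900 = 0.05956 lb
  CaCO3: 10.60 × 0.4357 = 4.618 lb
  strontium carbonate: 0.8296 × 0.2987 = 0.2478 lb
  silica sand: 58.30 × 0.002000 = 0.1166 lb
  wollastonite: 2.752 × 0.003100 = 0.008531 lb
Total LOI = 5.707 lb
Glass = batch − LOI = 80.58 − 5.707 = 74.87 lb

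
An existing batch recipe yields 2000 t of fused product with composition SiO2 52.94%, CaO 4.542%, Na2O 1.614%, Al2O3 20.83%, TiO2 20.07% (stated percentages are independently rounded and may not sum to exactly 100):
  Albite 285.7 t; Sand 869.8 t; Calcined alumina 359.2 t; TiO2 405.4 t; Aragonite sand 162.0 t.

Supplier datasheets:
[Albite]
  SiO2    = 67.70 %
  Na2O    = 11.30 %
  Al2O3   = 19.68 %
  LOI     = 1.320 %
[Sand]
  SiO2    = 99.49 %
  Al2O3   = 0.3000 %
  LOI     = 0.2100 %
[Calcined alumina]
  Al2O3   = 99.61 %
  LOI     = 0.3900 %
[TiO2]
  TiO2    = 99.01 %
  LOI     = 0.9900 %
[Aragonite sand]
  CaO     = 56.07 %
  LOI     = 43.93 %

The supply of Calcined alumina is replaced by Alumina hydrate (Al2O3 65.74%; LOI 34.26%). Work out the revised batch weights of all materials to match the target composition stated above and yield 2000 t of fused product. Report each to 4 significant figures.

The intermediate values appear, rounded to 4 significant digits, across the worked steps — full precision is maintained at each step; every reported result is rounded only once; the derived quantities, including net glass mass, the yield, ignition loss, five oxide percentages, the totals, are computed from the weighed amounts at 2000 t of glass at full float precision as quoted within problem or answer.
Target oxide masses per 2000 t fused product:
  SiO2: 52.94% × 2000 = 1059 t
  CaO: 4.542% × 2000 = 90.84 t
  Na2O: 1.614% × 2000 = 32.28 t
  Al2O3: 20.83% × 2000 = 416.6 t
  TiO2: 20.07% × 2000 = 401.4 t
A balance pass over the oxides, applying the batch weights above, on the stated basis (target by target, the sums agree once rounding is allowed for):
  SiO2: 285.7·0.6770 + 869.8·0.9949 = 1059 t (target 1059 t)
  CaO: 162.0·0.5607 = 90.83 t (target 90.84 t)
  Na2O: 285.7·0.1130 = 32.28 t (target 32.28 t)
  Al2O3: 285.7·0.1968 + 869.8·0.003000 + 544.2·0.6574 = 416.6 t (target 416.6 t)
  TiO2: 405.4·0.9901 = 401.4 t (target 401.4 t)
Consistency of the glass mass: the batch minus its LOI: 2000 t (per-oxide target masses sum to 2000 t; against the stated basis, 2000 t — rounding explains the deltas).
Batch total: Σ batch = 2267 t; Σ batch·LOI gives LOI loss = 267.2 t; yield: glass divided by total = 88.21%.

Revised batch per 2000 t fused product:
  Albite: 285.7 t
  Sand: 869.8 t
  Alumina hydrate: 544.2 t
  TiO2: 405.4 t
  Aragonite sand: 162.0 t
Total batch = 2267 t; LOI loss = 267.2 t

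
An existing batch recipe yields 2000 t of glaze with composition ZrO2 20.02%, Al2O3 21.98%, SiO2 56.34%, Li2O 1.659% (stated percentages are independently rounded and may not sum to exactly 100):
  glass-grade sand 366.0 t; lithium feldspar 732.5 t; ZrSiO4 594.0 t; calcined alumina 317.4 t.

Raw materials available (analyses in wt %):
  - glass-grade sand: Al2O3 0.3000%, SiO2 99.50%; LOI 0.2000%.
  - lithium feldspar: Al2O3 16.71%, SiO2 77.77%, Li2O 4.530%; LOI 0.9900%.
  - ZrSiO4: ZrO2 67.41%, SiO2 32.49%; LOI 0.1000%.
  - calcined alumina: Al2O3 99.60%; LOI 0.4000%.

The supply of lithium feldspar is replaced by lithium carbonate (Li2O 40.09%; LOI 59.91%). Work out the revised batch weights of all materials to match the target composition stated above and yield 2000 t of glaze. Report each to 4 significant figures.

Revised batch per 2000 t glaze:
  glass-grade sand: 938.5 t
  lithium carbonate: 82.76 t
  ZrSiO4: 594.0 t
  calcined alumina: 438.5 t
Total batch = 2054 t; LOI loss = 53.81 t

In-progress results are printed with 4-significant-figure rounding as written. All arithmetic holds full precision at every stage; every reported value is rounded once only. The derived quantities are re-derived from the batch weights per 2000 t of glass in exact precision (the four compositions, yield, LOI, glass mass, the totals), as they appear in problem or answer.
Oxide-by-oxide targets in 2000 t glaze:
  ZrO2: 20.02% × 2000 = 400.4 t
  Al2O3: 21.98% × 2000 = 439.6 t
  SiO2: 56.34% × 2000 = 1127 t
  Li2O: 1.659% × 2000 = 33.18 t
Checking each oxide sum given the weights on record, per the basis as stated (summed amounts equal target values exact up to rounding of places):
  ZrO2: 594.0·0.6741 = 400.4 t (target 400.4 t)
  Al2O3: 938.5·0.003000 + 438.5·0.9960 = 439.6 t (target 439.6 t)
  SiO2: 938.5·0.9950 + 594.0·0.3249 = 1127 t (target 1127 t)
  Li2O: 82.76·0.4009 = 33.18 t (target 33.18 t)
Glass-mass closure: net batch after ignition = 2000 t (per-oxide target masses sum to 2000 t; with the basis standing at 2000 t — a pure rounding effect).
Adding the batch up: Σ batch = 2054 t; LOI removed, Σ of batch·LOI: 53.81 t; as yield: glass ÷ batch → 97.38%.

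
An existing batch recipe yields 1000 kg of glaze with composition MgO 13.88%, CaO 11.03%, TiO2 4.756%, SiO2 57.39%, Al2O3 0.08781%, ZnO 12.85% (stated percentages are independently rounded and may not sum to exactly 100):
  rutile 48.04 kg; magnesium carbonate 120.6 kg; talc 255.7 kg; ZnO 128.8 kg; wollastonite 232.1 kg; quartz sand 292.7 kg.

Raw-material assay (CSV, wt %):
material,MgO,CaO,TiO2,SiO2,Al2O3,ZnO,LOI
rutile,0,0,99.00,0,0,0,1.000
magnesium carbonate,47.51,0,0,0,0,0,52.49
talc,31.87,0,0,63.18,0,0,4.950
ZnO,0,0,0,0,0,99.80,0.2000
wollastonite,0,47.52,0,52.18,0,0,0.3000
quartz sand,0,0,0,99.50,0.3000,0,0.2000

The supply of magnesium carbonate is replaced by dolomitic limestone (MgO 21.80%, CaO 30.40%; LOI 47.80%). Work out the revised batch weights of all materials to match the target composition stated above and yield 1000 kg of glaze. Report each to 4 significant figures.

Revised batch per 1000 kg glaze:
  rutile: 48.04 kg
  dolomitic limestone: 148.3 kg
  talc: 334.1 kg
  ZnO: 128.8 kg
  wollastonite: 137.2 kg
  quartz sand: 292.7 kg
Total batch = 1089 kg; LOI loss = 89.16 kg

Mid-chain values are displayed (rounded to four significant figures) alongside each step; all arithmetic carries full precision from start to finish. Each reported value is rounded only once — derived quantities, which include glass mass, the yield, the totals, ignition loss, six oxide percentages, are re-derived in full precision, exactly as printed in question or answer, from the batch weights on 1000 kg of glass.
Target oxide masses per 1000 kg glaze:
  MgO: 13.88% × 1000 = 138.8 kg
  CaO: 11.03% × 1000 = 110.3 kg
  TiO2: 4.756% × 1000 = 47.56 kg
  SiO2: 57.39% × 1000 = 573.9 kg
  Al2O3: 0.08781% × 1000 = 0.8781 kg
  ZnO: 12.85% × 1000 = 128.5 kg
A balance pass over the oxides, per the reported batch figures, for the quoted basis mass (target by target, the sums agree net of answer rounding effects):
  MgO: 148.3·0.2180 + 334.1·0.3187 = 138.8 kg (target 138.8 kg)
  CaO: 148.3·0.3040 + 137.2·0.4752 = 110.3 kg (target 110.3 kg)
  TiO2: 48.04·0.9900 = 47.56 kg (target 47.56 kg)
  SiO2: 334.1·0.6318 + 137.2·0.5218 + 292.7·0.9950 = 573.9 kg (target 573.9 kg)
  Al2O3: 292.7·0.003000 = 0.8781 kg (target 0.8781 kg)
  ZnO: 128.8·0.9980 = 128.5 kg (target 128.5 kg)
Glass-mass closure: total charge less LOI = 1000 kg (the Σ of target masses is 999.9 kg; basis as stated: 1000 kg — deltas are rounding alone).
Summing the batch: Σ batch = 1089 kg; the LOI term Σ batch·LOI equals 89.16 kg; glass ÷ batch gives a yield of 91.81%.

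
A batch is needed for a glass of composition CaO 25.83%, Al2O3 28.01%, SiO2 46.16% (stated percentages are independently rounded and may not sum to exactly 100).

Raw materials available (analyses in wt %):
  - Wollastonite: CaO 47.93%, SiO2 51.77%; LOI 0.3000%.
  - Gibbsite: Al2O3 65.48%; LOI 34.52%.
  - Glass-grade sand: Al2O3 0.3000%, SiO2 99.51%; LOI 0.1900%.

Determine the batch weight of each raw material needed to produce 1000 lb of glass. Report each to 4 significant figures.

Batch per 1000 lb glass:
  Wollastonite: 538.9 lb
  Gibbsite: 426.9 lb
  Glass-grade sand: 183.5 lb
Total batch = 1149 lb; LOI loss = 149.3 lb; yield = 87.01%

Every computation holds full float precision end to end. In-progress results are printed (rounded to four significant digits) at each printed step. Each reported number is rounded exactly once; derived quantities are re-derived starting from the weights at 1000 lb of glass at exact precision (totals, the three compositions, yield, LOI, net glass mass), as written in the problem or answer text.
Oxide mass targets, per 1000 lb glass:
  CaO: 25.83% × 1000 = 258.3 lb
  Al2O3: 28.01% × 1000 = 280.1 lb
  SiO2: 46.16% × 1000 = 461.6 lb
Per-oxide balance check with the batch weights as given, under the basis named above (sums match the target masses up to rounding of the answer):
  CaO: 538.9·0.4793 = 258.3 lb (target 258.3 lb)
  Al2O3: 426.9·0.6548 + 183.5·0.003000 = 280.1 lb (target 280.1 lb)
  SiO2: 538.9·0.5177 + 183.5·0.9951 = 461.6 lb (target 461.6 lb)
The glass-mass cross-check: the batch minus its LOI: 1000 lb (summing oxide targets gives 1000 lb; stated basis 1000 lb — any gap is answer rounding).
Total batch = Σ batch = 1149 lb; LOI loss = Σ batch·LOI = 149.3 lb; the yield ratio, glass ÷ batch: 87.01%.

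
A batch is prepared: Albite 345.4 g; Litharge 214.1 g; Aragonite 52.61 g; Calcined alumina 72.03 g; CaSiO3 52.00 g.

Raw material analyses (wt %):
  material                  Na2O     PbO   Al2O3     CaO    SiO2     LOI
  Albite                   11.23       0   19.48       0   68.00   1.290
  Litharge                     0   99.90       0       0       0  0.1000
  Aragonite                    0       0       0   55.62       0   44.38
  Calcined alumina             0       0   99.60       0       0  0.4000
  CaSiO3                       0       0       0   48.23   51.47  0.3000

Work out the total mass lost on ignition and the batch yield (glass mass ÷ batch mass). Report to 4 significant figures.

Mid-chain values are displayed (rounded to four significant figures) as written. All arithmetic runs at exact precision through the solve. A single rounding completes every reported number. Derived quantities (glass mass, LOI, the totals, yield, the five compositions) are recomputed at full float precision using the weight values on 707.7 g of glass, exactly as printed in problem or answer.
Each material's LOI contribution:
  Albite: 345.4 × 0.01290 = 4.456 g
  Litharge: 214.1 × 0.001000 = 0.2141 g
  Aragonite: 52.61 × 0.4438 = 23.35 g
  Calcined alumina: 72.03 × 0.004000 = 0.2881 g
  CaSiO3: 52.00 × 0.003000 = 0.1560 g
Total LOI = 28.46 g
Glass = batch − LOI = 736.1 − 28.46 = 707.7 g

LOI loss = 28.46 g; glass = 707.7 g; yield = 96.13%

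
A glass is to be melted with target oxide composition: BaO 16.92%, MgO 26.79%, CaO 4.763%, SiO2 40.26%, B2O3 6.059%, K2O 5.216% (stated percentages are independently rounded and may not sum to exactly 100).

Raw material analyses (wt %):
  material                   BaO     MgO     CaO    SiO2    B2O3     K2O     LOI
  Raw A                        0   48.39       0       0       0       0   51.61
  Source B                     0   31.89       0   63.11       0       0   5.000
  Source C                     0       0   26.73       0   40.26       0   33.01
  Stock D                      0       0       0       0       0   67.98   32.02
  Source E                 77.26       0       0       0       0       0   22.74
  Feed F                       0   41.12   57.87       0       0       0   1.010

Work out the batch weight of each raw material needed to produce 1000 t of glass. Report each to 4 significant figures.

The whole derivation holds full float precision at each step — working values are shown rounded off to 4 significant figures within the worked lines — each reported result is rounded once only — all derived quantities (totals, LOI, the yield, the six compositions, net glass mass) are re-derived from the batch weights per 1000 t of glass in exact precision exactly as shown in the problem or the answer.
Target masses of each oxide per 1000 t glass:
  BaO: 16.92% × 1000 = 169.2 t
  MgO: 26.79% × 1000 = 267.9 t
  CaO: 4.763% × 1000 = 47.63 t
  SiO2: 40.26% × 1000 = 402.6 t
  B2O3: 6.059% × 1000 = 60.59 t
  K2O: 5.216% × 1000 = 52.16 t
Mass-balance tally per oxide per the reported batch figures, versus the basis set out (summed amounts equal target values within answer rounding):
  BaO: 219.0·0.7726 = 169.2 t (target 169.2 t)
  MgO: 122.3·0.4839 + 637.9·0.3189 + 12.79·0.4112 = 267.9 t (target 267.9 t)
  CaO: 150.5·0.2673 + 12.79·0.5787 = 47.63 t (target 47.63 t)
  SiO2: 637.9·0.6311 = 402.6 t (target 402.6 t)
  B2O3: 150.5·0.4026 = 60.59 t (target 60.59 t)
  K2O: 76.73·0.6798 = 52.16 t (target 52.16 t)
Glass-mass closure: net batch after ignition = 1000 t (targets for the oxides total 1000 t; with the basis standing at 1000 t — gaps are rounding artifacts).
Total batch = Σ batch = 1219 t; ignition loss, Σ(batch × LOI) = 219.2 t; the yield ratio, glass ÷ batch: 82.02%.

Batch per 1000 t glass:
  Raw A: 122.3 t
  Source B: 637.9 t
  Source C: 150.5 t
  Stock D: 76.73 t
  Source E: 219.0 t
  Feed F: 12.79 t
Total batch = 1219 t; LOI loss = 219.2 t; yield = 82.02%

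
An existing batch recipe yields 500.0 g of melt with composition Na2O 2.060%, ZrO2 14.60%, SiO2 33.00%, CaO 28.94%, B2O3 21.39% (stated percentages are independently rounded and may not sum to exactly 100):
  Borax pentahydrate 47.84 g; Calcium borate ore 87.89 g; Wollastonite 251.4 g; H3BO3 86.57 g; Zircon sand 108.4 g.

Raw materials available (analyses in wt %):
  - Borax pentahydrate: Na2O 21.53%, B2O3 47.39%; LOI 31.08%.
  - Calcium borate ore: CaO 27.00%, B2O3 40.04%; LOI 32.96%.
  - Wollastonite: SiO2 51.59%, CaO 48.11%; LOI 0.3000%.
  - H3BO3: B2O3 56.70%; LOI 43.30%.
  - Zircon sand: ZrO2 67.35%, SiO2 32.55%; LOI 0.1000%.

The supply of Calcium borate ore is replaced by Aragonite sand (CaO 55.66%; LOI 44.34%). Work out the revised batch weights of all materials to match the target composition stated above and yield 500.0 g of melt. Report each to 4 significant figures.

Every computation holds full precision from first step to last. Working values are printed, with 4-significant-digit rounding, in the printout; a single rounding completes every reported result. Derived quantities, which include five oxide percentages, the yield, net glass mass, ignition loss, totals, are recomputed at full float precision, as quoted within the problem or answer text, from the weighed amounts on 500.0 g of glass.
Target masses of each oxide per 500.0 g melt:
  Na2O: 2.060% × 500.0 = 10.30 g
  ZrO2: 14.60% × 500.0 = 73.00 g
  SiO2: 33.00% × 500.0 = 165.0 g
  CaO: 28.94% × 500.0 = 144.7 g
  B2O3: 21.39% × 500.0 = 107.0 g
Mass-balance tally per oxide given the weights on record, under the basis named above (every target is met by its sum exact up to rounding of places):
  Na2O: 47.84·0.2153 = 10.30 g (target 10.30 g)
  ZrO2: 108.4·0.6735 = 73.01 g (target 73.00 g)
  SiO2: 251.4·0.5159 + 108.4·0.3255 = 165.0 g (target 165.0 g)
  CaO: 42.64·0.5566 + 251.4·0.4811 = 144.7 g (target 144.7 g)
  B2O3: 47.84·0.4739 + 148.6·0.5670 = 106.9 g (target 107.0 g)
Mass balance on the glass: the batch minus its LOI: 499.9 g (the Σ of target masses is 500.0 g; versus the stated basis of 500.0 g — rounding explains the deltas).
Batch total: Σ batch = 598.9 g; the LOI term Σ batch·LOI equals 98.98 g; yield, glass over the total, = 83.47%.

Revised batch per 500.0 g melt:
  Borax pentahydrate: 47.84 g
  Aragonite sand: 42.64 g
  Wollastonite: 251.4 g
  H3BO3: 148.6 g
  Zircon sand: 108.4 g
Total batch = 598.9 g; LOI loss = 98.98 g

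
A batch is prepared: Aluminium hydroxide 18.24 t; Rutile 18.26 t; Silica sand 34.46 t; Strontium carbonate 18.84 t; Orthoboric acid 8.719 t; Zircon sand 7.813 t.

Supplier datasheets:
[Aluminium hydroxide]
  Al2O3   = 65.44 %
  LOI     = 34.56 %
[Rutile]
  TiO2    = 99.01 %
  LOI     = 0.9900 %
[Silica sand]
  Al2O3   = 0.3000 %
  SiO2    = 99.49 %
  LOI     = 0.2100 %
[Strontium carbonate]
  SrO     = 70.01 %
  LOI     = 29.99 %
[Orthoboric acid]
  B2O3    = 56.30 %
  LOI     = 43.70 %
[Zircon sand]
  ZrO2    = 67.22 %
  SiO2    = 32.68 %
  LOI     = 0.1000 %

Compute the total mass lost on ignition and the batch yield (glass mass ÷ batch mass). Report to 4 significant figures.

LOI loss = 16.03 t; glass = 90.31 t; yield = 84.93%

Full float precision is held all the way through; the intermediate values appear (rounded to four significant digits) on the page. Each reported value undergoes a single rounding. All derived quantities (LOI, six oxide percentages, glass mass, totals, yield) are re-derived starting from the weights per 90.31 t of glass in exact precision, as written in either problem or answer.
Loss on ignition, line by line:
  Aluminium hydroxide: 18.24 × 0.3456 = 6.304 t
  Rutile: 18.26 × 0.009900 = 0.1808 t
  Silica sand: 34.46 × 0.002100 = 0.07237 t
  Strontium carbonate: 18.84 × 0.2999 = 5.650 t
  Orthoboric acid: 8.719 × 0.4370 = 3.810 t
  Zircon sand: 7.813 × 0.001000 = 0.007813 t
Total LOI = 16.03 t
Glass = batch − LOI = 106.3 − 16.03 = 90.31 t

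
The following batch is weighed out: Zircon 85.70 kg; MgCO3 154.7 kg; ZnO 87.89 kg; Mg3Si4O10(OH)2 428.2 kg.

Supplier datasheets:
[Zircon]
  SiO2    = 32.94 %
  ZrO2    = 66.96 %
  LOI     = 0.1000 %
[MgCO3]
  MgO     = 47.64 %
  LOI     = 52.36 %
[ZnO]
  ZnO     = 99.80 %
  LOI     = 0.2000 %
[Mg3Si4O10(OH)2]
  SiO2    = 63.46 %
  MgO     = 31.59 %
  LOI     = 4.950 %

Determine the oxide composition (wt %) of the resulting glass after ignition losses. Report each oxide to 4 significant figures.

Glass mass = 654.0 kg (batch 756.5 − LOI 102.5).
Composition: SiO2 45.86%, MgO 31.95%, ZnO 13.41%, ZrO2 8.774%

Intermediates are printed rounded to 4 significant figures in the working; all arithmetic keeps full precision from start to finish. Each reported result is rounded only once — the derived quantities are carried in full precision (yield, the totals, four oxide percentages, net glass mass, LOI) from the batch weights on 654.0 kg of glass, as set out in the problem or answer text.
Per-oxide mass from batch:
  SiO2: 85.70·0.3294 + 428.2·0.6346 = 300.0 kg
  MgO: 154.7·0.4764 + 428.2·0.3159 = 209.0 kg
  ZnO: 87.89·0.9980 = 87.71 kg
  ZrO2: 85.70·0.6696 = 57.38 kg
LOI: 85.70·0.001000 + 154.7·0.5236 + 87.89·0.002000 + 428.2·0.04950 = 102.5 kg
batch − LOI leaves glass = 756.5 − 102.5 = 654.0 kg (= Σ oxide masses)
each wt % is 100 × oxide ÷ glass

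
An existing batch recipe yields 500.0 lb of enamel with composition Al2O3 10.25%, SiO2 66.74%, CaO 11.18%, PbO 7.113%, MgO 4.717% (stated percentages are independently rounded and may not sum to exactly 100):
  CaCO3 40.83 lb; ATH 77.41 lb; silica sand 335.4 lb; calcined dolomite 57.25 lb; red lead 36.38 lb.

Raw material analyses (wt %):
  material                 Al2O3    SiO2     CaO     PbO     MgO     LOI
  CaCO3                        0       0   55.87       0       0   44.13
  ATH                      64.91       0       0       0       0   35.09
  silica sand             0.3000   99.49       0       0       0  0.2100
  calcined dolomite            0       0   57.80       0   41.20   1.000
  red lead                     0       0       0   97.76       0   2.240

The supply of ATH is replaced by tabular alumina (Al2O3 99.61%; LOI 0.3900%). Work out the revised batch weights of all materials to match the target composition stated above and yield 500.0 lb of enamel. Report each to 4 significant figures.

Every computation holds full float precision at all times — mid-chain values are shown rounded off to 4 significant digits in the working. A single rounding produces every reported figure — derived quantities (the yield, ignition loss, the five compositions, totals, glass mass) are computed using the weight values for 500.0 lb of glass in exact precision as they appear in the problem or the answer.
The oxide mass targets at 500.0 lb enamel:
  Al2O3: 10.25% × 500.0 = 51.25 lb
  SiO2: 66.74% × 500.0 = 333.7 lb
  CaO: 11.18% × 500.0 = 55.90 lb
  PbO: 7.113% × 500.0 = 35.56 lb
  MgO: 4.717% × 500.0 = 23.58 lb
Oxide-by-oxide audit from the weights as reported, per the basis as stated (every target is met by its sum modulo rounding of the values):
  Al2O3: 50.44·0.9961 + 335.4·0.003000 = 51.25 lb (target 51.25 lb)
  SiO2: 335.4·0.9949 = 333.7 lb (target 333.7 lb)
  CaO: 40.83·0.5587 + 57.25·0.5780 = 55.90 lb (target 55.90 lb)
  PbO: 36.38·0.9776 = 35.57 lb (target 35.56 lb)
  MgO: 57.25·0.4120 = 23.59 lb (target 23.58 lb)
Mass balance on the glass: batch total minus LOI = 500.0 lb (per-oxide target masses sum to 500.0 lb; versus the stated basis of 500.0 lb — a pure rounding effect).
Batch grand total — Σ batch = 520.3 lb; loss to ignition Σ batch·LOI = 20.31 lb; yield, glass over the total, = 96.10%.

Revised batch per 500.0 lb enamel:
  CaCO3: 40.83 lb
  tabular alumina: 50.44 lb
  silica sand: 335.4 lb
  calcined dolomite: 57.25 lb
  red lead: 36.38 lb
Total batch = 520.3 lb; LOI loss = 20.31 lb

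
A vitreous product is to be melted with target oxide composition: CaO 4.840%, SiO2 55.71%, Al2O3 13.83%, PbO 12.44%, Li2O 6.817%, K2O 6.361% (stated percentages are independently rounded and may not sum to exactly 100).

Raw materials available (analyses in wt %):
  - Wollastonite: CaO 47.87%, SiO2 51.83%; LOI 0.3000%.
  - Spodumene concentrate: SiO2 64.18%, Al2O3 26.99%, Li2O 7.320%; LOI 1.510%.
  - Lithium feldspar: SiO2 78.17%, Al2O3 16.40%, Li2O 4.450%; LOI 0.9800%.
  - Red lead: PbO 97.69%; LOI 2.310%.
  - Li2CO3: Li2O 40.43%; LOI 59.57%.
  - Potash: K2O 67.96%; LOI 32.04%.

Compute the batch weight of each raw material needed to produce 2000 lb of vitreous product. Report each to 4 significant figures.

The whole derivation holds exact precision through the solve; in-progress results are printed, rounded to 4 significant figures, in the printout — every reported number takes a single rounding. Derived quantities (totals, glass mass, the six compositions, the yield, ignition loss) are re-derived in exact precision from the weighed amounts per 2000 lb of glass exactly as printed in the problem or the answer.
Oxide mass targets, per 2000 lb vitreous product:
  CaO: 4.840% × 2000 = 96.80 lb
  SiO2: 55.71% × 2000 = 1114 lb
  Al2O3: 13.83% × 2000 = 276.6 lb
  PbO: 12.44% × 2000 = 248.8 lb
  Li2O: 6.817% × 2000 = 136.3 lb
  K2O: 6.361% × 2000 = 127.2 lb
Sums-versus-targets review using the reported weights, on the stated basis (each sum matches its target mass net of answer rounding effects):
  CaO: 202.2·0.4787 = 96.79 lb (target 96.80 lb)
  SiO2: 202.2·0.5183 + 479.3·0.6418 + 897.7·0.7817 = 1114 lb (target 1114 lb)
  Al2O3: 479.3·0.2699 + 897.7·0.1640 = 276.6 lb (target 276.6 lb)
  PbO: 254.7·0.9769 = 248.8 lb (target 248.8 lb)
  Li2O: 479.3·0.07320 + 897.7·0.04450 + 151.6·0.4043 = 136.3 lb (target 136.3 lb)
  K2O: 187.2·0.6796 = 127.2 lb (target 127.2 lb)
Consistency of the glass mass: total charge less LOI = 2000 lb (summing oxide targets gives 2000 lb; with the basis standing at 2000 lb — any gap is answer rounding).
Batch grand total — Σ batch = 2173 lb; the LOI term Σ batch·LOI equals 172.8 lb; yield: glass divided by total = 92.05%.

Batch per 2000 lb vitreous product:
  Wollastonite: 202.2 lb
  Spodumene concentrate: 479.3 lb
  Lithium feldspar: 897.7 lb
  Red lead: 254.7 lb
  Li2CO3: 151.6 lb
  Potash: 187.2 lb
Total batch = 2173 lb; LOI loss = 172.8 lb; yield = 92.05%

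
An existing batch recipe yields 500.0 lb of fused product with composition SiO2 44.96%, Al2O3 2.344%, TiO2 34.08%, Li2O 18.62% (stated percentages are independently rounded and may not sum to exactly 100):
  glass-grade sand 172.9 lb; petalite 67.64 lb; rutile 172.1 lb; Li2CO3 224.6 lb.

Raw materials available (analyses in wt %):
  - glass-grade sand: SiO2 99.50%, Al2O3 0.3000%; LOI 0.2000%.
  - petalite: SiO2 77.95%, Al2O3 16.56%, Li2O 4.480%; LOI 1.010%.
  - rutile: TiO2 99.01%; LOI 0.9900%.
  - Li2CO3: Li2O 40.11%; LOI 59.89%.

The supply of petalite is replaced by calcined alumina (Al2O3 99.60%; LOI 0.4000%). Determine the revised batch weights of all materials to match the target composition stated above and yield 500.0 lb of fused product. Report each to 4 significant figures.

Each numeric step carries full float precision all the way through — in-progress results appear (rounded to four significant figures) in the working. Every reported result is rounded only once; derived quantities, including totals, LOI, the four compositions, net glass mass, yield, are computed from the weighed amounts per 500.0 lb of glass in exact precision, as given in question or answer.
The oxide mass targets at 500.0 lb fused product:
  SiO2: 44.96% × 500.0 = 224.8 lb
  Al2O3: 2.344% × 500.0 = 11.72 lb
  TiO2: 34.08% × 500.0 = 170.4 lb
  Li2O: 18.62% × 500.0 = 93.10 lb
Verifying the oxide balance using the reported weights, at the basis given (summed amounts equal target values up to rounding of the answer):
  SiO2: 225.9·0.9950 = 224.8 lb (target 224.8 lb)
  Al2O3: 225.9·0.003000 + 11.09·0.9960 = 11.72 lb (target 11.72 lb)
  TiO2: 172.1·0.9901 = 170.4 lb (target 170.4 lb)
  Li2O: 232.1·0.4011 = 93.10 lb (target 93.10 lb)
Glass-mass sanity pass: the batch minus its LOI: 500.0 lb (summing oxide targets gives 500.0 lb; versus the stated basis of 500.0 lb — rounding explains the deltas).
Batch total: Σ batch = 641.2 lb; Σ batch·LOI gives LOI loss = 141.2 lb; yield, glass over the total, = 77.98%.

Revised batch per 500.0 lb fused product:
  glass-grade sand: 225.9 lb
  calcined alumina: 11.09 lb
  rutile: 172.1 lb
  Li2CO3: 232.1 lb
Total batch = 641.2 lb; LOI loss = 141.2 lb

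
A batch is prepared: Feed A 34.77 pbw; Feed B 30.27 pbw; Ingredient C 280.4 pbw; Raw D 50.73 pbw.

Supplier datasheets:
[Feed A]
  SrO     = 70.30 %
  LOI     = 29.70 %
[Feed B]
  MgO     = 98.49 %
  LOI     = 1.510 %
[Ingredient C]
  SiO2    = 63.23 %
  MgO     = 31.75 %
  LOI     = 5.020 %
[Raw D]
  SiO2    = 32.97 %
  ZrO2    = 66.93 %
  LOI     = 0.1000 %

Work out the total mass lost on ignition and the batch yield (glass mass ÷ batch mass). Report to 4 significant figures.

All arithmetic maintains full precision at every stage. Values along the way appear rounded to four significant figures when written out — each reported figure is rounded once only; all derived quantities, including the yield, ignition loss, the four compositions, totals, net glass mass, are recomputed from the batch weights per 371.3 pbw of glass at exact precision as written in the problem or the answer.
Loss on ignition, line by line:
  Feed A: 34.77 × 0.2970 = 10.33 pbw
  Feed B: 30.27 × 0.01510 = 0.4571 pbw
  Ingredient C: 280.4 × 0.05020 = 14.08 pbw
  Raw D: 50.73 × 0.001000 = 0.05073 pbw
Total LOI = 24.91 pbw
Glass = batch − LOI = 396.2 − 24.91 = 371.3 pbw

LOI loss = 24.91 pbw; glass = 371.3 pbw; yield = 93.71%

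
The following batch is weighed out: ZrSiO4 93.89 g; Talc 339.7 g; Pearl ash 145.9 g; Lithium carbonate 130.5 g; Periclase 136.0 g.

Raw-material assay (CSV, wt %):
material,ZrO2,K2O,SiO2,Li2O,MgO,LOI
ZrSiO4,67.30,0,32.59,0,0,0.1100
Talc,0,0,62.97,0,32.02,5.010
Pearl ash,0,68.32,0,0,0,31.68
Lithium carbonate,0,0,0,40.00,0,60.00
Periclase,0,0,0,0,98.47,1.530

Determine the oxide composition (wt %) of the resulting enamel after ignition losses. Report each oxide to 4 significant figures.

Mid-chain values appear, with 4-significant-figure rounding, across the worked steps. Each numeric step holds full float precision end to end — each reported result includes exactly one rounding — all derived quantities are re-derived from the batch weights for 702.3 g of glass in full precision (ignition loss, the totals, five oxide percentages, net glass mass, yield) precisely as stated by problem or answer.
Oxide-by-oxide delivered mass:
  ZrO2: 93.89·0.6730 = 63.19 g
  K2O: 145.9·0.6832 = 99.68 g
  SiO2: 93.89·0.3259 + 339.7·0.6297 = 244.5 g
  Li2O: 130.5·0.4000 = 52.20 g
  MgO: 339.7·0.3202 + 136.0·0.9847 = 242.7 g
LOI: 93.89·0.001100 + 339.7·0.05010 + 145.9·0.3168 + 130.5·0.6000 + 136.0·0.01530 = 143.7 g
Resulting glass, batch − LOI: 846.0 − 143.7 = 702.3 g (equal to the oxide-mass sum)
percent share: oxide ÷ glass, ×100

Glass mass = 702.3 g (batch 846.0 − LOI 143.7).
Composition: ZrO2 8.998%, K2O 14.19%, SiO2 34.82%, Li2O 7.433%, MgO 34.56%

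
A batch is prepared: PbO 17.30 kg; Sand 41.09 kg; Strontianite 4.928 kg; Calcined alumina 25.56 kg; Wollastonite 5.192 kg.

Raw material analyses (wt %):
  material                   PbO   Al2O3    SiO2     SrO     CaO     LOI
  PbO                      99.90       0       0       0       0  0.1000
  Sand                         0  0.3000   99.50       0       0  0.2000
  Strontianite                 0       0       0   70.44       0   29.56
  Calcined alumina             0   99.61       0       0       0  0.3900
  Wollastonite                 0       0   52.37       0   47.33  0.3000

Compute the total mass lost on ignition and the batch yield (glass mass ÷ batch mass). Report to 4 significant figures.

LOI loss = 1.671 kg; glass = 92.40 kg; yield = 98.22%

The working math maintains full precision through every step — working values appear, rounded to 4 significant figures, when written out — every reported result takes just one rounding — the derived quantities, which include the totals, the yield, LOI, net glass mass, five oxide percentages, are re-derived at full float precision, as they appear in the question or the answer, from the batch weights per 92.40 kg of glass.
Ignition loss by material:
  PbO: 17.30 × 0.001000 = 0.01730 kg
  Sand: 41.09 × 0.002000 = 0.08218 kg
  Strontianite: 4.928 × 0.2956 = 1.457 kg
  Calcined alumina: 25.56 × 0.003900 = 0.09968 kg
  Wollastonite: 5.192 × 0.003000 = 0.01558 kg
Total LOI = 1.671 kg
Glass = batch − LOI = 94.07 − 1.671 = 92.40 kg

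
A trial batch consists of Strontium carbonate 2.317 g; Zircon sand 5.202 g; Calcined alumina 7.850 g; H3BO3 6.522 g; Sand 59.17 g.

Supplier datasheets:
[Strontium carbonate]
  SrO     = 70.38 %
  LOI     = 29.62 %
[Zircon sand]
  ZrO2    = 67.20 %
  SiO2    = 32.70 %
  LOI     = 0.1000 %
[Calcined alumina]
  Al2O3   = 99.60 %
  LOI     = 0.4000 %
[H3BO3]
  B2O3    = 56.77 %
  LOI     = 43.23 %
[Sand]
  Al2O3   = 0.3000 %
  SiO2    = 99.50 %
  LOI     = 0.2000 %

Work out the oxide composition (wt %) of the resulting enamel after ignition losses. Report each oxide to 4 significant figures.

In-progress results are printed, with 4-significant-figure rounding, across the worked steps — the working math carries exact precision in all steps — a single rounding produces every reported figure — the derived quantities, which include yield, ignition loss, net glass mass, totals, five oxide percentages, are carried at full float precision, precisely as stated by either problem or answer, from the batch weights at 77.40 g of glass.
Delivered oxide masses:
  Al2O3: 7.850·0.9960 + 59.17·0.003000 = 7.996 g
  B2O3: 6.522·0.5677 = 3.703 g
  SrO: 2.317·0.7038 = 1.631 g
  ZrO2: 5.202·0.6720 = 3.496 g
  SiO2: 5.202·0.3270 + 59.17·0.9950 = 60.58 g
LOI: 2.317·0.2962 + 5.202·0.001000 + 7.850·0.004000 + 6.522·0.4323 + 59.17·0.002000 = 3.661 g
The glass mass, total less LOI, = 81.06 − 3.661 = 77.40 g (consistent with Σ oxide mass)
wt %: oxide over glass, times 100

Glass mass = 77.40 g (batch 81.06 − LOI 3.661).
Composition: Al2O3 10.33%, B2O3 4.784%, SrO 2.107%, ZrO2 4.516%, SiO2 78.26%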